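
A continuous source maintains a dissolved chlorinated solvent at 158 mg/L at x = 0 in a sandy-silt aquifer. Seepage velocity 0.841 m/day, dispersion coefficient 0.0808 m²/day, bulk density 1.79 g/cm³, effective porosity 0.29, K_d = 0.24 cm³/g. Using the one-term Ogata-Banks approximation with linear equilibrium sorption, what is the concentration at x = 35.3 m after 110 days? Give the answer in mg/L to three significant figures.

Retardation factor R = 1 + ρ_b·K_d/n = 1 + 1.79 × 0.24/0.29 = 2.481.
Sorption retards both mechanisms: v_R = v/R = 0.3390 m/day, D_R = D/R = 0.03257 m²/day.
v_R·t = 0.3390 × 110 = 37.29 m; 2√(D_R t) = 3.786 m; argument = (35.3 − 37.29)/3.786 = -0.5256.
C = C₀ × ½·erfc(-0.5256) = 158 × 0.7714 = 122 mg/L.

122 mg/L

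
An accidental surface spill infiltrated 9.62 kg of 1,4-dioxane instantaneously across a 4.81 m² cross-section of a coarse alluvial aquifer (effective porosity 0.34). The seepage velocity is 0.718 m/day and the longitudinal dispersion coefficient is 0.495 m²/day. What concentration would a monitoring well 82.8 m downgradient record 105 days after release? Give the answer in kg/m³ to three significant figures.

0.177 kg/m³

For an instantaneous plane source, C(x,t) = M/(n_e·A·√(4πDt)) · exp(−(x−vt)²/(4Dt)), with n_e·A the pore (flow) area.
Plume center vt = 0.718 × 105 = 75.39 m, so the well at 82.8 m is 7.41 m downgradient of the peak.
√(4πDt) = 25.56 m, giving peak height M/(n_e·A·√(4πDt)) = 9.62/(0.34 × 4.81 × 25.56) = 0.2301 kg/m³.
(x−vt)²/(4Dt) = (7.41)²/(4 × 0.495 × 105) = 0.2641; exp(−0.2641) = 0.7679.
C = 0.2301 × 0.7679 = 0.177 kg/m³.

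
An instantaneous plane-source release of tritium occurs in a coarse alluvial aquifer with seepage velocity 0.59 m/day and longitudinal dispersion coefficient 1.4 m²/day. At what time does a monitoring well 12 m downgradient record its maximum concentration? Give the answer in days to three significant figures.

16.7 days

For the 1D instantaneous-source solution, setting ∂C/∂t = 0 at fixed x gives v²t² + 2Dt − x² = 0, so t = (√(D² + v²x²) − D)/v².
√(D² + v²x²) = √(1.4² + 0.59² × 12²) = 7.217; v² = 0.3481.
t = (7.217 − 1.4)/0.3481 = 16.7 days (vs. the pure-advection estimate x/v = 20.3 d).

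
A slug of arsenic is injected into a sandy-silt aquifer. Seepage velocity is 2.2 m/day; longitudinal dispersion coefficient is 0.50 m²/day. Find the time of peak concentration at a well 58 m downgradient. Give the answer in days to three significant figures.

26.3 days

For the 1D instantaneous-source solution, setting ∂C/∂t = 0 at fixed x gives v²t² + 2Dt − x² = 0, so t = (√(D² + v²x²) − D)/v².
√(D² + v²x²) = √(0.50² + 2.2² × 58²) = 127.6; v² = 4.84.
t = (127.6 − 0.50)/4.84 = 26.3 days (vs. the pure-advection estimate x/v = 26.4 d).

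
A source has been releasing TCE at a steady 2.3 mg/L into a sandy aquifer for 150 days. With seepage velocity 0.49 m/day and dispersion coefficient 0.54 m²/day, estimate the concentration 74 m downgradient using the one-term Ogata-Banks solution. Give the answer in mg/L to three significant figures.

For a continuous step input, C/C₀ ≈ ½·erfc((x−vt)/(2√(Dt))).
vt = 0.49 × 150 = 73.5 m and 2√(Dt) = 2√(0.54 × 150) = 18.00 m.
Argument (x−vt)/(2√(Dt)) = (74 − 73.5)/18.00 = 0.02778; ½·erfc(0.02778) = 0.4843.
C = 2.3 × 0.4843 = 1.11 mg/L.

1.11 mg/L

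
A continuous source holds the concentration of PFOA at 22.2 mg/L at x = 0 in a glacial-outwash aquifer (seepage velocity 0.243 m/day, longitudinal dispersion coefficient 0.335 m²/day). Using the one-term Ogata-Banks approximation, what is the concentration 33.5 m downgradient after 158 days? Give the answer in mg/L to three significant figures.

For a continuous step input, C/C₀ ≈ ½·erfc((x−vt)/(2√(Dt))).
vt = 0.243 × 158 = 38.394 m and 2√(Dt) = 2√(0.335 × 158) = 14.55 m.
Argument (x−vt)/(2√(Dt)) = (33.5 − 38.394)/14.55 = -0.3364; ½·erfc(-0.3364) = 0.6829.
C = 22.2 × 0.6829 = 15.2 mg/L.

15.2 mg/L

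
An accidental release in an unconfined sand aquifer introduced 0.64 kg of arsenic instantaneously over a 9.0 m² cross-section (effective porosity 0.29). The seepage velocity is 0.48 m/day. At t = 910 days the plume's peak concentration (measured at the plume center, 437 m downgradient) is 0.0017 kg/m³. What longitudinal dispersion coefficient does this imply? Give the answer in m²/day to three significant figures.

At the plume center C_max = M/(n_e·A·√(4πDt)), so D = M²/(4πt·(n_e·A·C_max)²).
n_e·A·C_max = 0.29 × 9.0 × 0.0017 = 0.004437 kg/m.
D = 0.64²/(4π × 910 × 0.004437²) = 1.82 m²/day.

1.82 m²/day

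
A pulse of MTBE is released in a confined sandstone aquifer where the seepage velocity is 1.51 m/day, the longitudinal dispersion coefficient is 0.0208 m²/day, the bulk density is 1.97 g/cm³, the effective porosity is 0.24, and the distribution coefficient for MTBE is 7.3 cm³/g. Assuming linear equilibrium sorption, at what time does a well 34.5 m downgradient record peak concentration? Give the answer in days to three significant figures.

1390 days

Retardation factor R = 1 + ρ_b·K_d/n = 1 + 1.97 × 7.3/0.24 = 60.92.
Sorption retards both mechanisms: v_R = v/R = 0.02479 m/day, D_R = D/R = 0.0003414 m²/day.
Peak time from v_R²t² + 2D_R t − x² = 0: t = (√(D_R² + v_R²x²) − D_R)/v_R².
√(D_R² + v_R²x²) = √(0.0003414² + 0.02479² × 34.5²) = 0.8553; v_R² = 0.0006145.
t = (0.8553 − 0.0003414)/0.0006145 = 1390 days.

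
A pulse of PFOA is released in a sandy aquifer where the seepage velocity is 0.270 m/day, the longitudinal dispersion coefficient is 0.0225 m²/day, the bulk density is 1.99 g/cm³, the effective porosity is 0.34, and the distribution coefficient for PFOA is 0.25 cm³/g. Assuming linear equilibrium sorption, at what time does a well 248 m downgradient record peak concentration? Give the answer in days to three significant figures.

2260 days

Retardation factor R = 1 + ρ_b·K_d/n = 1 + 1.99 × 0.25/0.34 = 2.463.
Sorption retards both mechanisms: v_R = v/R = 0.1096 m/day, D_R = D/R = 0.009135 m²/day.
Peak time from v_R²t² + 2D_R t − x² = 0: t = (√(D_R² + v_R²x²) − D_R)/v_R².
√(D_R² + v_R²x²) = √(0.009135² + 0.1096² × 248²) = 27.18; v_R² = 0.01201.
t = (27.18 − 0.009135)/0.01201 = 2260 days.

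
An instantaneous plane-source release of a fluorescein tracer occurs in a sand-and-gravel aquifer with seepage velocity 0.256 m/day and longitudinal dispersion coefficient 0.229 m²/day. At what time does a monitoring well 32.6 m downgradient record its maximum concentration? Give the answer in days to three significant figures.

124 days

For the 1D instantaneous-source solution, setting ∂C/∂t = 0 at fixed x gives v²t² + 2Dt − x² = 0, so t = (√(D² + v²x²) − D)/v².
√(D² + v²x²) = √(0.229² + 0.256² × 32.6²) = 8.349; v² = 0.065536.
t = (8.349 − 0.229)/0.065536 = 124 days (vs. the pure-advection estimate x/v = 127 d).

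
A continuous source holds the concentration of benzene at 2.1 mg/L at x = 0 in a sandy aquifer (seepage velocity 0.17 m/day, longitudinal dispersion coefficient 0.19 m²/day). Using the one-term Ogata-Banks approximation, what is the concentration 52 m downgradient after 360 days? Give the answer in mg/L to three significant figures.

For a continuous step input, C/C₀ ≈ ½·erfc((x−vt)/(2√(Dt))).
vt = 0.17 × 360 = 61.2 m and 2√(Dt) = 2√(0.19 × 360) = 16.54 m.
Argument (x−vt)/(2√(Dt)) = (52 − 61.2)/16.54 = -0.5562; ½·erfc(-0.5562) = 0.7842.
C = 2.1 × 0.7842 = 1.65 mg/L.

1.65 mg/L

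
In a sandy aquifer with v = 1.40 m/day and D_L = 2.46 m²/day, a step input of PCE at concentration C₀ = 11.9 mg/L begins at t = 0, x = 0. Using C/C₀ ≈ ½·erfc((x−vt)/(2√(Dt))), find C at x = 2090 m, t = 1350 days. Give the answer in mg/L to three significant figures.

0.0841 mg/L

For a continuous step input, C/C₀ ≈ ½·erfc((x−vt)/(2√(Dt))).
vt = 1.40 × 1350 = 1890 m and 2√(Dt) = 2√(2.46 × 1350) = 115.3 m.
Argument (x−vt)/(2√(Dt)) = (2090 − 1890)/115.3 = 1.735; ½·erfc(1.735) = 0.007071.
C = 11.9 × 0.007071 = 0.0841 mg/L.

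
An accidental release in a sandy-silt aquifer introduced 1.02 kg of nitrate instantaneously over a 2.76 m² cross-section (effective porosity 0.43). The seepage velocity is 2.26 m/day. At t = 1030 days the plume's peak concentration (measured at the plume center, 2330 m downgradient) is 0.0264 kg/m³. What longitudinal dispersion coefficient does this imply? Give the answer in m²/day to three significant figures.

0.0819 m²/day

At the plume center C_max = M/(n_e·A·√(4πDt)), so D = M²/(4πt·(n_e·A·C_max)²).
n_e·A·C_max = 0.43 × 2.76 × 0.0264 = 0.03133 kg/m.
D = 1.02²/(4π × 1030 × 0.03133²) = 0.0819 m²/day.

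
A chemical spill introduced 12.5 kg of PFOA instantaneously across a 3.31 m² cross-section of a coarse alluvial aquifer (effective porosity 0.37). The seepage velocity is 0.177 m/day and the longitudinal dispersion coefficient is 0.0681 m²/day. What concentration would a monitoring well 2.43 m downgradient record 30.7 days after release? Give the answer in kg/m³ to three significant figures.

0.677 kg/m³

For an instantaneous plane source, C(x,t) = M/(n_e·A·√(4πDt)) · exp(−(x−vt)²/(4Dt)), with n_e·A the pore (flow) area.
Plume center vt = 0.177 × 30.7 = 5.4339 m, so the well at 2.43 m is 3.0039 m upgradient of the peak.
√(4πDt) = 5.126 m, giving peak height M/(n_e·A·√(4πDt)) = 12.5/(0.37 × 3.31 × 5.126) = 1.991 kg/m³.
(x−vt)²/(4Dt) = (-3.0039)²/(4 × 0.0681 × 30.7) = 1.079; exp(−1.079) = 0.3399.
C = 1.991 × 0.3399 = 0.677 kg/m³.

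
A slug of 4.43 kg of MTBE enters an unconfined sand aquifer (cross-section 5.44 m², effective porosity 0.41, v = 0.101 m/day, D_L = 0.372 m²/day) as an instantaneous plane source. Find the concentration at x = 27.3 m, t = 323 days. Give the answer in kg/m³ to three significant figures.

For an instantaneous plane source, C(x,t) = M/(n_e·A·√(4πDt)) · exp(−(x−vt)²/(4Dt)), with n_e·A the pore (flow) area.
Plume center vt = 0.101 × 323 = 32.623 m, so the well at 27.3 m is 5.323 m upgradient of the peak.
√(4πDt) = 38.86 m, giving peak height M/(n_e·A·√(4πDt)) = 4.43/(0.41 × 5.44 × 38.86) = 0.05111 kg/m³.
(x−vt)²/(4Dt) = (-5.323)²/(4 × 0.372 × 323) = 0.05895; exp(−0.05895) = 0.9428.
C = 0.05111 × 0.9428 = 0.0482 kg/m³.

0.0482 kg/m³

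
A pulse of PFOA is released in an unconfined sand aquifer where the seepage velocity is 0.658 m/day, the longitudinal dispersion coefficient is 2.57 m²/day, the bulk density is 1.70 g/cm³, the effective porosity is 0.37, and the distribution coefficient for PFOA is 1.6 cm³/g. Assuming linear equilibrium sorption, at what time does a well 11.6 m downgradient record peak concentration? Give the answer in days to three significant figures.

Retardation factor R = 1 + ρ_b·K_d/n = 1 + 1.70 × 1.6/0.37 = 8.351.
Sorption retards both mechanisms: v_R = v/R = 0.07879 m/day, D_R = D/R = 0.3077 m²/day.
Peak time from v_R²t² + 2D_R t − x² = 0: t = (√(D_R² + v_R²x²) − D_R)/v_R².
√(D_R² + v_R²x²) = √(0.3077² + 0.07879² × 11.6²) = 0.9644; v_R² = 0.006208.
t = (0.9644 − 0.3077)/0.006208 = 106 days.

106 days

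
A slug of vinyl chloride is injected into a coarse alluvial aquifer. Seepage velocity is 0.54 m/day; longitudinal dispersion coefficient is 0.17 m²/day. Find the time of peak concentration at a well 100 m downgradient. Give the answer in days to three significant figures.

For the 1D instantaneous-source solution, setting ∂C/∂t = 0 at fixed x gives v²t² + 2Dt − x² = 0, so t = (√(D² + v²x²) − D)/v².
√(D² + v²x²) = √(0.17² + 0.54² × 100²) = 54.00; v² = 0.2916.
t = (54.00 − 0.17)/0.2916 = 185 days (vs. the pure-advection estimate x/v = 185 d).

185 days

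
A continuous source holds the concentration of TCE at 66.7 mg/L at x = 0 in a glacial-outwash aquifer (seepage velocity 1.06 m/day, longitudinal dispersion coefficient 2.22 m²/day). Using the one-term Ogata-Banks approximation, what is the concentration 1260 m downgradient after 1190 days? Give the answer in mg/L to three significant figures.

For a continuous step input, C/C₀ ≈ ½·erfc((x−vt)/(2√(Dt))).
vt = 1.06 × 1190 = 1261.4 m and 2√(Dt) = 2√(2.22 × 1190) = 102.8 m.
Argument (x−vt)/(2√(Dt)) = (1260 − 1261.4)/102.8 = -0.01362; ½·erfc(-0.01362) = 0.5077.
C = 66.7 × 0.5077 = 33.9 mg/L.

33.9 mg/L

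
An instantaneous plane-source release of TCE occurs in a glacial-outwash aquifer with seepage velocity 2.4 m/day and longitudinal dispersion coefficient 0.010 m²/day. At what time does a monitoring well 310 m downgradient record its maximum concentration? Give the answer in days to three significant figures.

129 days

For the 1D instantaneous-source solution, setting ∂C/∂t = 0 at fixed x gives v²t² + 2Dt − x² = 0, so t = (√(D² + v²x²) − D)/v².
√(D² + v²x²) = √(0.010² + 2.4² × 310²) = 744.0; v² = 5.76.
t = (744.0 − 0.010)/5.76 = 129 days (vs. the pure-advection estimate x/v = 129 d).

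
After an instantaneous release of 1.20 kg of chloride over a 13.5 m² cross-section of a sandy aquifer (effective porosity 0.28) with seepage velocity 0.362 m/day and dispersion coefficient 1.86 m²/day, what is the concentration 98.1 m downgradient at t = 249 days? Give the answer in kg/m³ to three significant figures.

For an instantaneous plane source, C(x,t) = M/(n_e·A·√(4πDt)) · exp(−(x−vt)²/(4Dt)), with n_e·A the pore (flow) area.
Plume center vt = 0.362 × 249 = 90.138 m, so the well at 98.1 m is 7.962 m downgradient of the peak.
√(4πDt) = 76.29 m, giving peak height M/(n_e·A·√(4πDt)) = 1.20/(0.28 × 13.5 × 76.29) = 0.004161 kg/m³.
(x−vt)²/(4Dt) = (7.962)²/(4 × 1.86 × 249) = 0.03422; exp(−0.03422) = 0.9664.
C = 0.004161 × 0.9664 = 0.00402 kg/m³.

0.00402 kg/m³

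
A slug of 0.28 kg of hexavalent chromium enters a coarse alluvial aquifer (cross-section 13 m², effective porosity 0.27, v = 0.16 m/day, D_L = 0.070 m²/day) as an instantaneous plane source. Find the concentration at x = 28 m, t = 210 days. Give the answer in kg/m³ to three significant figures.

For an instantaneous plane source, C(x,t) = M/(n_e·A·√(4πDt)) · exp(−(x−vt)²/(4Dt)), with n_e·A the pore (flow) area.
Plume center vt = 0.16 × 210 = 33.6 m, so the well at 28 m is 5.6 m upgradient of the peak.
√(4πDt) = 13.59 m, giving peak height M/(n_e·A·√(4πDt)) = 0.28/(0.27 × 13 × 13.59) = 0.005870 kg/m³.
(x−vt)²/(4Dt) = (-5.6)²/(4 × 0.070 × 210) = 0.5333; exp(−0.5333) = 0.5867.
C = 0.005870 × 0.5867 = 0.00344 kg/m³.

0.00344 kg/m³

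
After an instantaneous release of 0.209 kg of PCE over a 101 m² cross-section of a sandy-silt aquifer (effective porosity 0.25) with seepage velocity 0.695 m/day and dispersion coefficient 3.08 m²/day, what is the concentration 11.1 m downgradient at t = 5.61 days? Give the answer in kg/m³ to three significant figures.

0.000265 kg/m³

For an instantaneous plane source, C(x,t) = M/(n_e·A·√(4πDt)) · exp(−(x−vt)²/(4Dt)), with n_e·A the pore (flow) area.
Plume center vt = 0.695 × 5.61 = 3.89895 m, so the well at 11.1 m is 7.20105 m downgradient of the peak.
√(4πDt) = 14.74 m, giving peak height M/(n_e·A·√(4πDt)) = 0.209/(0.25 × 101 × 14.74) = 0.0005615 kg/m³.
(x−vt)²/(4Dt) = (7.20105)²/(4 × 3.08 × 5.61) = 0.7503; exp(−0.7503) = 0.4722.
C = 0.0005615 × 0.4722 = 0.000265 kg/m³.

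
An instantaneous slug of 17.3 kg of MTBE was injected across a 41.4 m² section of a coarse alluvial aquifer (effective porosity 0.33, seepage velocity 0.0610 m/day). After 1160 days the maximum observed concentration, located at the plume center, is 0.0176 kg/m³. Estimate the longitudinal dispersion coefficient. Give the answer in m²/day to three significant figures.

0.355 m²/day

At the plume center C_max = M/(n_e·A·√(4πDt)), so D = M²/(4πt·(n_e·A·C_max)²).
n_e·A·C_max = 0.33 × 41.4 × 0.0176 = 0.2405 kg/m.
D = 17.3²/(4π × 1160 × 0.2405²) = 0.355 m²/day.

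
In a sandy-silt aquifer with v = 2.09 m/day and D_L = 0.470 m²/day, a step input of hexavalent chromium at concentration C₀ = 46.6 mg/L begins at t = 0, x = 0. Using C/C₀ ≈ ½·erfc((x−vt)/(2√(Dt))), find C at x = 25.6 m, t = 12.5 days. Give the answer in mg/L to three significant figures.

26.1 mg/L

For a continuous step input, C/C₀ ≈ ½·erfc((x−vt)/(2√(Dt))).
vt = 2.09 × 12.5 = 26.125 m and 2√(Dt) = 2√(0.470 × 12.5) = 4.848 m.
Argument (x−vt)/(2√(Dt)) = (25.6 − 26.125)/4.848 = -0.1083; ½·erfc(-0.1083) = 0.5609.
C = 46.6 × 0.5609 = 26.1 mg/L.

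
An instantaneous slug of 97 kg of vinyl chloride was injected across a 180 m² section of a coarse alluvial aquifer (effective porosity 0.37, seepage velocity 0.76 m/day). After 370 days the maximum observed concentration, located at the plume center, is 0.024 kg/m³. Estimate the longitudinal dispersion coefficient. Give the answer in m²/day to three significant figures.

0.792 m²/day

At the plume center C_max = M/(n_e·A·√(4πDt)), so D = M²/(4πt·(n_e·A·C_max)²).
n_e·A·C_max = 0.37 × 180 × 0.024 = 1.598 kg/m.
D = 97²/(4π × 370 × 1.598²) = 0.792 m²/day.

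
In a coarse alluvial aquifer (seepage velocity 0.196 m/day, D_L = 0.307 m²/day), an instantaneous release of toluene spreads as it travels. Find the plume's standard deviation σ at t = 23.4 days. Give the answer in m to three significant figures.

3.79 m

Dispersive spreading gives a Gaussian with σ² = 2Dt; advection only shifts the center.
σ = √(2 × 0.307 × 23.4) = 3.79 m.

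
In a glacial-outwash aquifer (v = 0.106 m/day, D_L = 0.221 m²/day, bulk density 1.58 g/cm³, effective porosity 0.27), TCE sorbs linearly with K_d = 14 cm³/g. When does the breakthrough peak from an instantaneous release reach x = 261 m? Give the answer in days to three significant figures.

Retardation factor R = 1 + ρ_b·K_d/n = 1 + 1.58 × 14/0.27 = 82.93.
Sorption retards both mechanisms: v_R = v/R = 0.001278 m/day, D_R = D/R = 0.002665 m²/day.
Peak time from v_R²t² + 2D_R t − x² = 0: t = (√(D_R² + v_R²x²) − D_R)/v_R².
√(D_R² + v_R²x²) = √(0.002665² + 0.001278² × 261²) = 0.3336; v_R² = 1.633e-06.
t = (0.3336 − 0.002665)/1.633e-06 = 203000 days.

203000 days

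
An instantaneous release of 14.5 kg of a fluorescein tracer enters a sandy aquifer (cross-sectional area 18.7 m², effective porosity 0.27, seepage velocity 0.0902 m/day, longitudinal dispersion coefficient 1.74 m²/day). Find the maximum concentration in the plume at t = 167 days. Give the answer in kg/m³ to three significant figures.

0.0475 kg/m³

The peak of an instantaneous 1D plume sits at x = vt; there the Gaussian factor is 1 and C_max = M/(n_e·A·√(4πDt)), where n_e·A is the pore area the mass is dissolved in.
√(4πDt) = √(4π × 1.74 × 167) = 60.43 m, so C_max = 14.5/(0.27 × 18.7 × 60.43) = 0.0475 kg/m³.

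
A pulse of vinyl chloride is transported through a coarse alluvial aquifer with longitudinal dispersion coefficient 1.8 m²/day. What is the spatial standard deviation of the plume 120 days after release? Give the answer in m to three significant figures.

20.8 m

Dispersive spreading gives a Gaussian with σ² = 2Dt; advection only shifts the center.
σ = √(2 × 1.8 × 120) = 20.8 m.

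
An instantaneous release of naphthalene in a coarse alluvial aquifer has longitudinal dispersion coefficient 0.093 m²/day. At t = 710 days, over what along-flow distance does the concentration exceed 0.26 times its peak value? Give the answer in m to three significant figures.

37.7 m

The plume is Gaussian with σ = √(2Dt) = √(2 × 0.093 × 710) = 11.49 m.
C/C_peak = exp(−Δx²/(2σ²)) = 0.26 ⇒ Δx = σ·√(−2 ln 0.26) = 11.49 × 1.641 = 18.86 m.
Width = 2Δx = 37.7 m.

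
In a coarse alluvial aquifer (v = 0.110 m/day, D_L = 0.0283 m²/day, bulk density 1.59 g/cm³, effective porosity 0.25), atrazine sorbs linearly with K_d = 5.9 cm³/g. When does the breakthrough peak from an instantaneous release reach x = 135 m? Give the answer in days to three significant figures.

47200 days

Retardation factor R = 1 + ρ_b·K_d/n = 1 + 1.59 × 5.9/0.25 = 38.52.
Sorption retards both mechanisms: v_R = v/R = 0.002856 m/day, D_R = D/R = 0.0007347 m²/day.
Peak time from v_R²t² + 2D_R t − x² = 0: t = (√(D_R² + v_R²x²) − D_R)/v_R².
√(D_R² + v_R²x²) = √(0.0007347² + 0.002856² × 135²) = 0.3856; v_R² = 8.157e-06.
t = (0.3856 − 0.0007347)/8.157e-06 = 47200 days.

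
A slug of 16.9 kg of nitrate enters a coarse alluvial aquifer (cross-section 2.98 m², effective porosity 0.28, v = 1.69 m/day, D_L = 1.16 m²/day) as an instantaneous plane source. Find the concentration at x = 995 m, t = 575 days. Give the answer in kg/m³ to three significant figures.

For an instantaneous plane source, C(x,t) = M/(n_e·A·√(4πDt)) · exp(−(x−vt)²/(4Dt)), with n_e·A the pore (flow) area.
Plume center vt = 1.69 × 575 = 971.75 m, so the well at 995 m is 23.25 m downgradient of the peak.
√(4πDt) = 91.55 m, giving peak height M/(n_e·A·√(4πDt)) = 16.9/(0.28 × 2.98 × 91.55) = 0.2212 kg/m³.
(x−vt)²/(4Dt) = (23.25)²/(4 × 1.16 × 575) = 0.2026; exp(−0.2026) = 0.8166.
C = 0.2212 × 0.8166 = 0.181 kg/m³.

0.181 kg/m³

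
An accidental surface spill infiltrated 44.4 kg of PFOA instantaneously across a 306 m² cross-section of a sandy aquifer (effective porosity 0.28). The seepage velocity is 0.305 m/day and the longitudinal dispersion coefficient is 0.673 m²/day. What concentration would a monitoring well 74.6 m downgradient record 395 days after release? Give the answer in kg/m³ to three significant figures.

For an instantaneous plane source, C(x,t) = M/(n_e·A·√(4πDt)) · exp(−(x−vt)²/(4Dt)), with n_e·A the pore (flow) area.
Plume center vt = 0.305 × 395 = 120.475 m, so the well at 74.6 m is 45.875 m upgradient of the peak.
√(4πDt) = 57.80 m, giving peak height M/(n_e·A·√(4πDt)) = 44.4/(0.28 × 306 × 57.80) = 0.008966 kg/m³.
(x−vt)²/(4Dt) = (-45.875)²/(4 × 0.673 × 395) = 1.979; exp(−1.979) = 0.1382.
C = 0.008966 × 0.1382 = 0.00124 kg/m³.

0.00124 kg/m³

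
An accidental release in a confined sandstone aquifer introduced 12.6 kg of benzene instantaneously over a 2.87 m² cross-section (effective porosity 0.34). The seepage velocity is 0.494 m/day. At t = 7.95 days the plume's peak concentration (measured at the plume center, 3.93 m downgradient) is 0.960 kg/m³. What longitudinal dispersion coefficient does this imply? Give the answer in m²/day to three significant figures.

1.81 m²/day

At the plume center C_max = M/(n_e·A·√(4πDt)), so D = M²/(4πt·(n_e·A·C_max)²).
n_e·A·C_max = 0.34 × 2.87 × 0.960 = 0.9368 kg/m.
D = 12.6²/(4π × 7.95 × 0.9368²) = 1.81 m²/day.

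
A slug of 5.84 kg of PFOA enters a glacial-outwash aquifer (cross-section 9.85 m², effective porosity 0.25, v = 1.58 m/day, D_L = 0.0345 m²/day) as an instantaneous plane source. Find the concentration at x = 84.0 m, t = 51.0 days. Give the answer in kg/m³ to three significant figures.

0.0957 kg/m³

For an instantaneous plane source, C(x,t) = M/(n_e·A·√(4πDt)) · exp(−(x−vt)²/(4Dt)), with n_e·A the pore (flow) area.
Plume center vt = 1.58 × 51.0 = 80.58 m, so the well at 84.0 m is 3.42 m downgradient of the peak.
√(4πDt) = 4.702 m, giving peak height M/(n_e·A·√(4πDt)) = 5.84/(0.25 × 9.85 × 4.702) = 0.5044 kg/m³.
(x−vt)²/(4Dt) = (3.42)²/(4 × 0.0345 × 51.0) = 1.662; exp(−1.662) = 0.1898.
C = 0.5044 × 0.1898 = 0.0957 kg/m³.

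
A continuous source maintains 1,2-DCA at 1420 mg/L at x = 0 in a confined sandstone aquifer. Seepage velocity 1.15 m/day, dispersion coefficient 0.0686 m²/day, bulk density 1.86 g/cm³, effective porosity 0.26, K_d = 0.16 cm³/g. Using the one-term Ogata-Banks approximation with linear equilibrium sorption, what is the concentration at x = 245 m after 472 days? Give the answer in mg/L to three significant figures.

1320 mg/L

Retardation factor R = 1 + ρ_b·K_d/n = 1 + 1.86 × 0.16/0.26 = 2.145.
Sorption retards both mechanisms: v_R = v/R = 0.5361 m/day, D_R = D/R = 0.03198 m²/day.
v_R·t = 0.5361 × 472 = 253.0392 m; 2√(D_R t) = 7.770 m; argument = (245 − 253.0392)/7.770 = -1.035.
C = C₀ × ½·erfc(-1.035) = 1420 × 0.9284 = 1320 mg/L.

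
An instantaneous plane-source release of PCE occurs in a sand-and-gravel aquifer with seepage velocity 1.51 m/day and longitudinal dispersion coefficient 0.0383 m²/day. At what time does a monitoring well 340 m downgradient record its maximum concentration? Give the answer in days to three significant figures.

For the 1D instantaneous-source solution, setting ∂C/∂t = 0 at fixed x gives v²t² + 2Dt − x² = 0, so t = (√(D² + v²x²) − D)/v².
√(D² + v²x²) = √(0.0383² + 1.51² × 340²) = 513.4; v² = 2.2801.
t = (513.4 − 0.0383)/2.2801 = 225 days (vs. the pure-advection estimate x/v = 225 d).

225 days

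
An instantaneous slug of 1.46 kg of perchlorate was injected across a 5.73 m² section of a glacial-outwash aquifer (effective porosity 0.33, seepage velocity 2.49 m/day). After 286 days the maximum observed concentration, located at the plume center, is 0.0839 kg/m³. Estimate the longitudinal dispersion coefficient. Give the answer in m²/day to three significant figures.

0.0236 m²/day

At the plume center C_max = M/(n_e·A·√(4πDt)), so D = M²/(4πt·(n_e·A·C_max)²).
n_e·A·C_max = 0.33 × 5.73 × 0.0839 = 0.1586 kg/m.
D = 1.46²/(4π × 286 × 0.1586²) = 0.0236 m²/day.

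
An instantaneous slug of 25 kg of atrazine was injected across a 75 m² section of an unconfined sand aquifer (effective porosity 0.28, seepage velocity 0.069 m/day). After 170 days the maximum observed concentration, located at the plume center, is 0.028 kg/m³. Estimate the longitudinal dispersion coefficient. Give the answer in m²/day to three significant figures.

0.846 m²/day

At the plume center C_max = M/(n_e·A·√(4πDt)), so D = M²/(4πt·(n_e·A·C_max)²).
n_e·A·C_max = 0.28 × 75 × 0.028 = 0.5880 kg/m.
D = 25²/(4π × 170 × 0.5880²) = 0.846 m²/day.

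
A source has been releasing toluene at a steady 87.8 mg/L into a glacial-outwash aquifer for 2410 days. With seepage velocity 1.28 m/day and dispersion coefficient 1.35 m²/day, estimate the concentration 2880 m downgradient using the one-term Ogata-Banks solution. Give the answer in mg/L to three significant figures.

87.3 mg/L

For a continuous step input, C/C₀ ≈ ½·erfc((x−vt)/(2√(Dt))).
vt = 1.28 × 2410 = 3084.8 m and 2√(Dt) = 2√(1.35 × 2410) = 114.1 m.
Argument (x−vt)/(2√(Dt)) = (2880 − 3084.8)/114.1 = -1.795; ½·erfc(-1.795) = 0.9944.
C = 87.8 × 0.9944 = 87.3 mg/L.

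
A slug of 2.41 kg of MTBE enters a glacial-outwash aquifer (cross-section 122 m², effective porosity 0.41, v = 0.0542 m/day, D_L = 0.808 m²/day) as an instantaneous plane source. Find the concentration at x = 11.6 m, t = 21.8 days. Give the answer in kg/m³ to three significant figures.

For an instantaneous plane source, C(x,t) = M/(n_e·A·√(4πDt)) · exp(−(x−vt)²/(4Dt)), with n_e·A the pore (flow) area.
Plume center vt = 0.0542 × 21.8 = 1.18156 m, so the well at 11.6 m is 10.41844 m downgradient of the peak.
√(4πDt) = 14.88 m, giving peak height M/(n_e·A·√(4πDt)) = 2.41/(0.41 × 122 × 14.88) = 0.003238 kg/m³.
(x−vt)²/(4Dt) = (10.41844)²/(4 × 0.808 × 21.8) = 1.541; exp(−1.541) = 0.2142.
C = 0.003238 × 0.2142 = 0.000694 kg/m³.

0.000694 kg/m³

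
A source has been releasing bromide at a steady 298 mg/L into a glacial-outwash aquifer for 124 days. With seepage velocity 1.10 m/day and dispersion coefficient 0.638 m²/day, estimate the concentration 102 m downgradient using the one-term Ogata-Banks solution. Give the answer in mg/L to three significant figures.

For a continuous step input, C/C₀ ≈ ½·erfc((x−vt)/(2√(Dt))).
vt = 1.10 × 124 = 136.4 m and 2√(Dt) = 2√(0.638 × 124) = 17.79 m.
Argument (x−vt)/(2√(Dt)) = (102 − 136.4)/17.79 = -1.934; ½·erfc(-1.934) = 0.9969.
C = 298 × 0.9969 = 297 mg/L.

297 mg/L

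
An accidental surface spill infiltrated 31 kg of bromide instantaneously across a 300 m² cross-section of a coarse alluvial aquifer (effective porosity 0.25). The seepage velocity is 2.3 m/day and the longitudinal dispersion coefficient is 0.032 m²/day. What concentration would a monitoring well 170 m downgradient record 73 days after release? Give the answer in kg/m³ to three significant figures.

For an instantaneous plane source, C(x,t) = M/(n_e·A·√(4πDt)) · exp(−(x−vt)²/(4Dt)), with n_e·A the pore (flow) area.
Plume center vt = 2.3 × 73 = 167.9 m, so the well at 170 m is 2.1 m downgradient of the peak.
√(4πDt) = 5.418 m, giving peak height M/(n_e·A·√(4πDt)) = 31/(0.25 × 300 × 5.418) = 0.07629 kg/m³.
(x−vt)²/(4Dt) = (2.1)²/(4 × 0.032 × 73) = 0.4720; exp(−0.4720) = 0.6238.
C = 0.07629 × 0.6238 = 0.0476 kg/m³.

0.0476 kg/m³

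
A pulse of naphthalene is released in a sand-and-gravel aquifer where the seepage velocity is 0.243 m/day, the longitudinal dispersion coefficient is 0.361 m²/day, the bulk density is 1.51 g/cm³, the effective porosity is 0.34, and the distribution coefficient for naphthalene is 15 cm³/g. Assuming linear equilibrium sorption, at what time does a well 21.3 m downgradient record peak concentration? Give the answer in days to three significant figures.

5530 days

Retardation factor R = 1 + ρ_b·K_d/n = 1 + 1.51 × 15/0.34 = 67.62.
Sorption retards both mechanisms: v_R = v/R = 0.003594 m/day, D_R = D/R = 0.005339 m²/day.
Peak time from v_R²t² + 2D_R t − x² = 0: t = (√(D_R² + v_R²x²) − D_R)/v_R².
√(D_R² + v_R²x²) = √(0.005339² + 0.003594² × 21.3²) = 0.07674; v_R² = 1.292e-05.
t = (0.07674 − 0.005339)/1.292e-05 = 5530 days.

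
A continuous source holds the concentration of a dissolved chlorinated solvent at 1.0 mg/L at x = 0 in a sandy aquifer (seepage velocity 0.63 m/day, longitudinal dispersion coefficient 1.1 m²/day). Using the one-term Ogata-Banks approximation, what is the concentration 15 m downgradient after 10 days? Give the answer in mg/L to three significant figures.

0.0318 mg/L

For a continuous step input, C/C₀ ≈ ½·erfc((x−vt)/(2√(Dt))).
vt = 0.63 × 10 = 6.3 m and 2√(Dt) = 2√(1.1 × 10) = 6.633 m.
Argument (x−vt)/(2√(Dt)) = (15 − 6.3)/6.633 = 1.312; ½·erfc(1.312) = 0.03177.
C = 1.0 × 0.03177 = 0.0318 mg/L.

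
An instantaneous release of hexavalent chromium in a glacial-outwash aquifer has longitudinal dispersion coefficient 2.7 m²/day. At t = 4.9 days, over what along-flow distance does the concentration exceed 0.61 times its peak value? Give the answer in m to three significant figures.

10.2 m

The plume is Gaussian with σ = √(2Dt) = √(2 × 2.7 × 4.9) = 5.144 m.
C/C_peak = exp(−Δx²/(2σ²)) = 0.61 ⇒ Δx = σ·√(−2 ln 0.61) = 5.144 × 0.9943 = 5.115 m.
Width = 2Δx = 10.2 m.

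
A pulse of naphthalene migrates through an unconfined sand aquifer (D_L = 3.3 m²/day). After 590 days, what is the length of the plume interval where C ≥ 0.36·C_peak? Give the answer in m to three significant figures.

The plume is Gaussian with σ = √(2Dt) = √(2 × 3.3 × 590) = 62.40 m.
C/C_peak = exp(−Δx²/(2σ²)) = 0.36 ⇒ Δx = σ·√(−2 ln 0.36) = 62.40 × 1.429 = 89.17 m.
Width = 2Δx = 178 m.

178 m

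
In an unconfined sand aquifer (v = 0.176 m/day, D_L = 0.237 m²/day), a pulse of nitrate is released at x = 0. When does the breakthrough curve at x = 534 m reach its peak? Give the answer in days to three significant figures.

3030 days

For the 1D instantaneous-source solution, setting ∂C/∂t = 0 at fixed x gives v²t² + 2Dt − x² = 0, so t = (√(D² + v²x²) − D)/v².
√(D² + v²x²) = √(0.237² + 0.176² × 534²) = 93.98; v² = 0.030976.
t = (93.98 − 0.237)/0.030976 = 3030 days (vs. the pure-advection estimate x/v = 3030 d).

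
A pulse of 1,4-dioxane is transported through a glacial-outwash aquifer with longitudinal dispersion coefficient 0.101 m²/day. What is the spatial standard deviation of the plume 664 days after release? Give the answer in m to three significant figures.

Dispersive spreading gives a Gaussian with σ² = 2Dt; advection only shifts the center.
σ = √(2 × 0.101 × 664) = 11.6 m.

11.6 m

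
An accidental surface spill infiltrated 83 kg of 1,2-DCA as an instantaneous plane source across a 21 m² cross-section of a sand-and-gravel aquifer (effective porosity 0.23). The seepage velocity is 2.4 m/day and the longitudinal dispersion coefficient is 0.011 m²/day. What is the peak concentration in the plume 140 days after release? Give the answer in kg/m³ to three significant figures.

3.91 kg/m³

The peak of an instantaneous 1D plume sits at x = vt; there the Gaussian factor is 1 and C_max = M/(n_e·A·√(4πDt)), where n_e·A is the pore area the mass is dissolved in.
√(4πDt) = √(4π × 0.011 × 140) = 4.399 m, so C_max = 83/(0.23 × 21 × 4.399) = 3.91 kg/m³.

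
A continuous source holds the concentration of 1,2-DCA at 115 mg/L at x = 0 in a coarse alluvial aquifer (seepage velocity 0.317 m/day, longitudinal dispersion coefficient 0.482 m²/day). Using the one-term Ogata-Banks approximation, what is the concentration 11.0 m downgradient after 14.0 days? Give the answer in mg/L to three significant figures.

For a continuous step input, C/C₀ ≈ ½·erfc((x−vt)/(2√(Dt))).
vt = 0.317 × 14.0 = 4.438 m and 2√(Dt) = 2√(0.482 × 14.0) = 5.195 m.
Argument (x−vt)/(2√(Dt)) = (11.0 − 4.438)/5.195 = 1.263; ½·erfc(1.263) = 0.03704.
C = 115 × 0.03704 = 4.26 mg/L.

4.26 mg/L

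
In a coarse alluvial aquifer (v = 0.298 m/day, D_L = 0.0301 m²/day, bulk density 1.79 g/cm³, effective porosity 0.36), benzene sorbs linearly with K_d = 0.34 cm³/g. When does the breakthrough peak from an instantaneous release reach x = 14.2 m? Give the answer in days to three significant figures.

127 days

Retardation factor R = 1 + ρ_b·K_d/n = 1 + 1.79 × 0.34/0.36 = 2.691.
Sorption retards both mechanisms: v_R = v/R = 0.1107 m/day, D_R = D/R = 0.01119 m²/day.
Peak time from v_R²t² + 2D_R t − x² = 0: t = (√(D_R² + v_R²x²) − D_R)/v_R².
√(D_R² + v_R²x²) = √(0.01119² + 0.1107² × 14.2²) = 1.572; v_R² = 0.01225.
t = (1.572 − 0.01119)/0.01225 = 127 days.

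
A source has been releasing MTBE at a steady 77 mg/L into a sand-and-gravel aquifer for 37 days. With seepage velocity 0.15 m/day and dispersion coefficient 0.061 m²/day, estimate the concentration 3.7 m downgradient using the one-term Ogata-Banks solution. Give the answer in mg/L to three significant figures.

For a continuous step input, C/C₀ ≈ ½·erfc((x−vt)/(2√(Dt))).
vt = 0.15 × 37 = 5.55 m and 2√(Dt) = 2√(0.061 × 37) = 3.005 m.
Argument (x−vt)/(2√(Dt)) = (3.7 − 5.55)/3.005 = -0.6156; ½·erfc(-0.6156) = 0.8080.
C = 77 × 0.8080 = 62.2 mg/L.

62.2 mg/L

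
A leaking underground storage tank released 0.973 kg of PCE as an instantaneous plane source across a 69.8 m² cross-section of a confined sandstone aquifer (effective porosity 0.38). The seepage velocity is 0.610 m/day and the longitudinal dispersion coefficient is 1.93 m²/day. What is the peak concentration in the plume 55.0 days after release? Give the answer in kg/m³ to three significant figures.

0.00100 kg/m³

The peak of an instantaneous 1D plume sits at x = vt; there the Gaussian factor is 1 and C_max = M/(n_e·A·√(4πDt)), where n_e·A is the pore area the mass is dissolved in.
√(4πDt) = √(4π × 1.93 × 55.0) = 36.52 m, so C_max = 0.973/(0.38 × 69.8 × 36.52) = 0.00100 kg/m³.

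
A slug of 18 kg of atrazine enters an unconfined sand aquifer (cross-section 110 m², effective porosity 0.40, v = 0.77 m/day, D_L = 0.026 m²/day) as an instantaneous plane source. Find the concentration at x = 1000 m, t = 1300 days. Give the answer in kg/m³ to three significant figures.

For an instantaneous plane source, C(x,t) = M/(n_e·A·√(4πDt)) · exp(−(x−vt)²/(4Dt)), with n_e·A the pore (flow) area.
Plume center vt = 0.77 × 1300 = 1001 m, so the well at 1000 m is 1 m upgradient of the peak.
√(4πDt) = 20.61 m, giving peak height M/(n_e·A·√(4πDt)) = 18/(0.40 × 110 × 20.61) = 0.01985 kg/m³.
(x−vt)²/(4Dt) = (-1)²/(4 × 0.026 × 1300) = 0.007396; exp(−0.007396) = 0.9926.
C = 0.01985 × 0.9926 = 0.0197 kg/m³.

0.0197 kg/m³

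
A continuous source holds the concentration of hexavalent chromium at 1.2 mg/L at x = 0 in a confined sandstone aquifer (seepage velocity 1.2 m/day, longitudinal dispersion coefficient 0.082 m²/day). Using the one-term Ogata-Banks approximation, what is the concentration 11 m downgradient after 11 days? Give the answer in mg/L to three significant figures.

For a continuous step input, C/C₀ ≈ ½·erfc((x−vt)/(2√(Dt))).
vt = 1.2 × 11 = 13.2 m and 2√(Dt) = 2√(0.082 × 11) = 1.899 m.
Argument (x−vt)/(2√(Dt)) = (11 − 13.2)/1.899 = -1.159; ½·erfc(-1.159) = 0.9494.
C = 1.2 × 0.9494 = 1.14 mg/L.

1.14 mg/L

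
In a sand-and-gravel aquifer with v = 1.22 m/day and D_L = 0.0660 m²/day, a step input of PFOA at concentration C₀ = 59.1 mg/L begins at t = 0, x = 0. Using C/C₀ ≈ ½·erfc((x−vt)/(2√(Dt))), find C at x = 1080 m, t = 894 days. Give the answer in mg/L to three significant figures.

49.5 mg/L

For a continuous step input, C/C₀ ≈ ½·erfc((x−vt)/(2√(Dt))).
vt = 1.22 × 894 = 1090.68 m and 2√(Dt) = 2√(0.0660 × 894) = 15.36 m.
Argument (x−vt)/(2√(Dt)) = (1080 − 1090.68)/15.36 = -0.6953; ½·erfc(-0.6953) = 0.8373.
C = 59.1 × 0.8373 = 49.5 mg/L.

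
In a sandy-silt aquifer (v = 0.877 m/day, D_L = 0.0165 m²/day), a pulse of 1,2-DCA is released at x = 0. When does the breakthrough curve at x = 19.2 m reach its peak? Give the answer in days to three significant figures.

21.9 days

For the 1D instantaneous-source solution, setting ∂C/∂t = 0 at fixed x gives v²t² + 2Dt − x² = 0, so t = (√(D² + v²x²) − D)/v².
√(D² + v²x²) = √(0.0165² + 0.877² × 19.2²) = 16.84; v² = 0.769129.
t = (16.84 − 0.0165)/0.769129 = 21.9 days (vs. the pure-advection estimate x/v = 21.9 d).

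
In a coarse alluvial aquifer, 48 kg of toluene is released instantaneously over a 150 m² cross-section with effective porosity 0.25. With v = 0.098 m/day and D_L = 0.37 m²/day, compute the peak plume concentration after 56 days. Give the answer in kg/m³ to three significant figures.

0.0793 kg/m³

The peak of an instantaneous 1D plume sits at x = vt; there the Gaussian factor is 1 and C_max = M/(n_e·A·√(4πDt)), where n_e·A is the pore area the mass is dissolved in.
√(4πDt) = √(4π × 0.37 × 56) = 16.14 m, so C_max = 48/(0.25 × 150 × 16.14) = 0.0793 kg/m³.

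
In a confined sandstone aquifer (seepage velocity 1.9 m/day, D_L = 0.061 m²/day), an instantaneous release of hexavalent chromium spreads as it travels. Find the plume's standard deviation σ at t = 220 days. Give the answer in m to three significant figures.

Dispersive spreading gives a Gaussian with σ² = 2Dt; advection only shifts the center.
σ = √(2 × 0.061 × 220) = 5.18 m.

5.18 m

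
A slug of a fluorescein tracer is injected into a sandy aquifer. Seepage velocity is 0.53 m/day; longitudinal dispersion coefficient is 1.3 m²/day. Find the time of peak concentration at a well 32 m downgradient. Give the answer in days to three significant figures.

55.9 days

For the 1D instantaneous-source solution, setting ∂C/∂t = 0 at fixed x gives v²t² + 2Dt − x² = 0, so t = (√(D² + v²x²) − D)/v².
√(D² + v²x²) = √(1.3² + 0.53² × 32²) = 17.01; v² = 0.2809.
t = (17.01 − 1.3)/0.2809 = 55.9 days (vs. the pure-advection estimate x/v = 60.4 d).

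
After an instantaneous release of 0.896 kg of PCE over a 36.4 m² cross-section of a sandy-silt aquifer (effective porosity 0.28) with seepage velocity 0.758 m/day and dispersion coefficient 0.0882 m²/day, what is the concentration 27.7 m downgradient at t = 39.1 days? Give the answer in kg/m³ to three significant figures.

For an instantaneous plane source, C(x,t) = M/(n_e·A·√(4πDt)) · exp(−(x−vt)²/(4Dt)), with n_e·A the pore (flow) area.
Plume center vt = 0.758 × 39.1 = 29.6378 m, so the well at 27.7 m is 1.9378 m upgradient of the peak.
√(4πDt) = 6.583 m, giving peak height M/(n_e·A·√(4πDt)) = 0.896/(0.28 × 36.4 × 6.583) = 0.01335 kg/m³.
(x−vt)²/(4Dt) = (-1.9378)²/(4 × 0.0882 × 39.1) = 0.2722; exp(−0.2722) = 0.7617.
C = 0.01335 × 0.7617 = 0.0102 kg/m³.

0.0102 kg/m³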